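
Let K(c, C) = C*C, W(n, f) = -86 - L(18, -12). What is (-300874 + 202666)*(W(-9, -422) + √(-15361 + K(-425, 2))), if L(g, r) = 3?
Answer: 8740512 - 98208*I*√15357 ≈ 8.7405e+6 - 1.217e+7*I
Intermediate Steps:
W(n, f) = -89 (W(n, f) = -86 - 1*3 = -86 - 3 = -89)
K(c, C) = C²
(-300874 + 202666)*(W(-9, -422) + √(-15361 + K(-425, 2))) = (-300874 + 202666)*(-89 + √(-15361 + 2²)) = -98208*(-89 + √(-15361 + 4)) = -98208*(-89 + √(-15357)) = -98208*(-89 + I*√15357) = 8740512 - 98208*I*√15357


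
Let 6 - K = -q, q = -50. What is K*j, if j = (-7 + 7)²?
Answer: 0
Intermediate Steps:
j = 0 (j = 0² = 0)
K = -44 (K = 6 - (-1)*(-50) = 6 - 1*50 = 6 - 50 = -44)
K*j = -44*0 = 0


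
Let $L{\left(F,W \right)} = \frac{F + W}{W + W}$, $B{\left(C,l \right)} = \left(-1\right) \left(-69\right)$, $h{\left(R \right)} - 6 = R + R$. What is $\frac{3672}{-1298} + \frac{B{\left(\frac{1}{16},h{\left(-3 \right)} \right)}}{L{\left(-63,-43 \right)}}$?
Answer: $\frac{1828275}{34397} \approx 53.152$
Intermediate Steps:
$h{\left(R \right)} = 6 + 2 R$ ($h{\left(R \right)} = 6 + \left(R + R\right) = 6 + 2 R$)
$B{\left(C,l \right)} = 69$
$L{\left(F,W \right)} = \frac{F + W}{2 W}$
$\frac{3672}{-1298} + \frac{B{\left(\frac{1}{16},h{\left(-3 \right)} \right)}}{L{\left(-63,-43 \right)}} = \frac{3672}{-1298} + \frac{69}{\frac{1}{2} \frac{1}{-43} \left(-63 - 43\right)} = 3672 \left(- \frac{1}{1298}\right) + \frac{69}{\frac{1}{2} \left(- \frac{1}{43}\right) \left(-106\right)} = - \frac{1836}{649} + \frac{69}{\frac{53}{43}} = - \frac{1836}{649} + 69 \cdot \frac{43}{53} = - \frac{1836}{649} + \frac{2967}{53} = \frac{1828275}{34397}$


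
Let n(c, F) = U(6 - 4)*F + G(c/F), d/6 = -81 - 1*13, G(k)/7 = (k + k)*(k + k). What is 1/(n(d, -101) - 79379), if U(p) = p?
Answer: -10201/802899093 ≈ -1.2705e-5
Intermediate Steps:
G(k) = 28*k**2 (G(k) = 7*((k + k)*(k + k)) = 7*((2*k)*(2*k)) = 7*(4*k**2) = 28*k**2)
d = -564 (d = 6*(-81 - 1*13) = 6*(-81 - 13) = 6*(-94) = -564)
n(c, F) = 2*F + 28*c**2/F**2 (n(c, F) = (6 - 4)*F + 28*(c/F)**2 = 2*F + 28*(c**2/F**2) = 2*F + 28*c**2/F**2)
1/(n(d, -101) - 79379) = 1/((2*(-101) + 28*(-564)**2/(-101)**2) - 79379) = 1/((-202 + 28*(1/10201)*318096) - 79379) = 1/((-202 + 8906688/10201) - 79379) = 1/(6846086/10201 - 79379) = 1/(-802899093/10201) = -10201/802899093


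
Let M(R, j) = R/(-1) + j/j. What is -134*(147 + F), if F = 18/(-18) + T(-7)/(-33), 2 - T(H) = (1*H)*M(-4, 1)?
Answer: -640654/33 ≈ -19414.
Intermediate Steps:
M(R, j) = 1 - R (M(R, j) = R*(-1) + 1 = -R + 1 = 1 - R)
T(H) = 2 - 5*H (T(H) = 2 - 1*H*(1 - 1*(-4)) = 2 - H*(1 + 4) = 2 - H*5 = 2 - 5*H)
F = -70/33 (F = 18/(-18) + (2 - 5*(-7))/(-33) = 18*(-1/18) + (2 + 35)*(-1/33) = -1 + 37*(-1/33) = -1 - 37/33 = -70/33 ≈ -2.1212)
-134*(147 + F) = -134*(147 - 70/33) = -134*4781/33 = -640654/33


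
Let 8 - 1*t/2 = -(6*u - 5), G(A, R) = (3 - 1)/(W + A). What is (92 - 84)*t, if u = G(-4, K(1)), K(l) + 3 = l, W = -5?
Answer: 80/3 ≈ 26.667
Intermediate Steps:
K(l) = -3 + l
G(A, R) = 2/(-5 + A) (G(A, R) = (3 - 1)/(-5 + A) = 2/(-5 + A))
u = -2/9 (u = 2/(-5 - 4) = 2/(-9) = 2*(-⅑) = -2/9 ≈ -0.22222)
t = 10/3 (t = 16 - (-2)*(6*(-2/9) - 5) = 16 - (-2)*(-4/3 - 5) = 16 - (-2)*(-19)/3 = 16 - 2*19/3 = 16 - 38/3 = 10/3 ≈ 3.3333)
(92 - 84)*t = (92 - 84)*(10/3) = 8*(10/3) = 80/3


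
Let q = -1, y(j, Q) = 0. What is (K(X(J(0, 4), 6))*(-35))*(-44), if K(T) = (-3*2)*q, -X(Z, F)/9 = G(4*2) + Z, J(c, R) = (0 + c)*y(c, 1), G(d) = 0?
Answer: 9240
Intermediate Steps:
J(c, R) = 0 (J(c, R) = (0 + c)*0 = c*0 = 0)
X(Z, F) = -9*Z (X(Z, F) = -9*(0 + Z) = -9*Z)
K(T) = 6 (K(T) = -3*2*(-1) = -6*(-1) = 6)
(K(X(J(0, 4), 6))*(-35))*(-44) = (6*(-35))*(-44) = -210*(-44) = 9240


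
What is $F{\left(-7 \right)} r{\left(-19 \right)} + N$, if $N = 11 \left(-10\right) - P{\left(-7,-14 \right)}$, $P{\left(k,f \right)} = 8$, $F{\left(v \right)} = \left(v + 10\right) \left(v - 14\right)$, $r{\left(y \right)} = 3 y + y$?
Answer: $4670$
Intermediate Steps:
$r{\left(y \right)} = 4 y$
$F{\left(v \right)} = \left(-14 + v\right) \left(10 + v\right)$ ($F{\left(v \right)} = \left(10 + v\right) \left(-14 + v\right) = \left(-14 + v\right) \left(10 + v\right)$)
$N = -118$ ($N = 11 \left(-10\right) - 8 = -110 - 8 = -118$)
$F{\left(-7 \right)} r{\left(-19 \right)} + N = \left(-140 + \left(-7\right)^{2} - -28\right) 4 \left(-19\right) - 118 = \left(-140 + 49 + 28\right) \left(-76\right) - 118 = \left(-63\right) \left(-76\right) - 118 = 4788 - 118 = 4670$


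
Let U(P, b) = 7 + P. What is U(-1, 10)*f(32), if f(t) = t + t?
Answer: 384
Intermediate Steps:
f(t) = 2*t
U(-1, 10)*f(32) = (7 - 1)*(2*32) = 6*64 = 384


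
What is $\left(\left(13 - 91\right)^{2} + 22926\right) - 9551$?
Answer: $19459$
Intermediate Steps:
$\left(\left(13 - 91\right)^{2} + 22926\right) - 9551 = \left(\left(-78\right)^{2} + 22926\right) - 9551 = \left(6084 + 22926\right) - 9551 = 29010 - 9551 = 19459$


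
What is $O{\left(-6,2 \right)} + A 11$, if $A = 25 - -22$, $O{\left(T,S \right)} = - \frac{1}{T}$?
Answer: $\frac{3103}{6} \approx 517.17$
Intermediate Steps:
$A = 47$ ($A = 25 + 22 = 47$)
$O{\left(-6,2 \right)} + A 11 = - \frac{1}{-6} + 47 \cdot 11 = \left(-1\right) \left(- \frac{1}{6}\right) + 517 = \frac{1}{6} + 517 = \frac{3103}{6}$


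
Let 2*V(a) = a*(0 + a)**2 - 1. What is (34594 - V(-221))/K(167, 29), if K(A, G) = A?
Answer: 5431525/167 ≈ 32524.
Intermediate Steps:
V(a) = -1/2 + a**3/2 (V(a) = (a*(0 + a)**2 - 1)/2 = (a*a**2 - 1)/2 = (a**3 - 1)/2 = (-1 + a**3)/2 = -1/2 + a**3/2)
(34594 - V(-221))/K(167, 29) = (34594 - (-1/2 + (1/2)*(-221)**3))/167 = (34594 - (-1/2 + (1/2)*(-10793861)))*(1/167) = (34594 - (-1/2 - 10793861/2))*(1/167) = (34594 - 1*(-5396931))*(1/167) = (34594 + 5396931)*(1/167) = 5431525*(1/167) = 5431525/167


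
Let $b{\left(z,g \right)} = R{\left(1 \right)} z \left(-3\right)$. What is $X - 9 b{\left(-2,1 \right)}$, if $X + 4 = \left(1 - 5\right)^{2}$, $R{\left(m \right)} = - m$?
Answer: $66$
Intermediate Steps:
$X = 12$ ($X = -4 + \left(1 - 5\right)^{2} = -4 + \left(-4\right)^{2} = -4 + 16 = 12$)
$b{\left(z,g \right)} = 3 z$ ($b{\left(z,g \right)} = \left(-1\right) 1 z \left(-3\right) = - z \left(-3\right) = 3 z$)
$X - 9 b{\left(-2,1 \right)} = 12 - 9 \cdot 3 \left(-2\right) = 12 - -54 = 12 + 54 = 66$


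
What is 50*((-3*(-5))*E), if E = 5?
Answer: 3750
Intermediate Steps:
50*((-3*(-5))*E) = 50*(-3*(-5)*5) = 50*(15*5) = 50*75 = 3750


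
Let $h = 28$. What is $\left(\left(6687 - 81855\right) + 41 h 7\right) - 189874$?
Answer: $-257006$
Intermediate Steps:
$\left(\left(6687 - 81855\right) + 41 h 7\right) - 189874 = \left(\left(6687 - 81855\right) + 41 \cdot 28 \cdot 7\right) - 189874 = \left(\left(6687 - 81855\right) + 1148 \cdot 7\right) - 189874 = \left(-75168 + 8036\right) - 189874 = -67132 - 189874 = -257006$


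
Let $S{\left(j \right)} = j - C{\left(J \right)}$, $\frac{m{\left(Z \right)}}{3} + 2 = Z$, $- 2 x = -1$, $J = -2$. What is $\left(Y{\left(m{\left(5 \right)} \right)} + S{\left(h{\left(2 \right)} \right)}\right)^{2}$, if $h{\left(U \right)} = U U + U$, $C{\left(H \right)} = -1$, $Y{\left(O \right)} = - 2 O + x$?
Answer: $\frac{441}{4} \approx 110.25$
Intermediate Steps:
$x = \frac{1}{2}$ ($x = \left(- \frac{1}{2}\right) \left(-1\right) = \frac{1}{2} \approx 0.5$)
$m{\left(Z \right)} = -6 + 3 Z$
$Y{\left(O \right)} = \frac{1}{2} - 2 O$ ($Y{\left(O \right)} = - 2 O + \frac{1}{2} = \frac{1}{2} - 2 O$)
$h{\left(U \right)} = U + U^{2}$ ($h{\left(U \right)} = U^{2} + U = U + U^{2}$)
$S{\left(j \right)} = 1 + j$ ($S{\left(j \right)} = j - -1 = j + 1 = 1 + j$)
$\left(Y{\left(m{\left(5 \right)} \right)} + S{\left(h{\left(2 \right)} \right)}\right)^{2} = \left(\left(\frac{1}{2} - 2 \left(-6 + 3 \cdot 5\right)\right) + \left(1 + 2 \left(1 + 2\right)\right)\right)^{2} = \left(\left(\frac{1}{2} - 2 \left(-6 + 15\right)\right) + \left(1 + 2 \cdot 3\right)\right)^{2} = \left(\left(\frac{1}{2} - 18\right) + \left(1 + 6\right)\right)^{2} = \left(\left(\frac{1}{2} - 18\right) + 7\right)^{2} = \left(- \frac{35}{2} + 7\right)^{2} = \left(- \frac{21}{2}\right)^{2} = \frac{441}{4}$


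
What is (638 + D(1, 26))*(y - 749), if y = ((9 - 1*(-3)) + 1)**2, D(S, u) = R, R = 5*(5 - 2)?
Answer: -378740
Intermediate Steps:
R = 15 (R = 5*3 = 15)
D(S, u) = 15
y = 169 (y = ((9 + 3) + 1)**2 = (12 + 1)**2 = 13**2 = 169)
(638 + D(1, 26))*(y - 749) = (638 + 15)*(169 - 749) = 653*(-580) = -378740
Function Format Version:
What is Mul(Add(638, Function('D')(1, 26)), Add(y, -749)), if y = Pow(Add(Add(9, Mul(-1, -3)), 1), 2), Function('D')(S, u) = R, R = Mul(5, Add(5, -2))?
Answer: -378740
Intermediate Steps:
R = 15 (R = Mul(5, 3) = 15)
Function('D')(S, u) = 15
y = 169 (y = Pow(Add(Add(9, 3), 1), 2) = Pow(Add(12, 1), 2) = Pow(13, 2) = 169)
Mul(Add(638, Function('D')(1, 26)), Add(y, -749)) = Mul(Add(638, 15), Add(169, -749)) = Mul(653, -580) = -378740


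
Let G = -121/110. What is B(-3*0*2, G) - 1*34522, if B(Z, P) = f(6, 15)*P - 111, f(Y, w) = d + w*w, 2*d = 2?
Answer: -174408/5 ≈ -34882.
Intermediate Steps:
d = 1 (d = (½)*2 = 1)
f(Y, w) = 1 + w² (f(Y, w) = 1 + w*w = 1 + w²)
G = -11/10 (G = -121*1/110 = -11/10 ≈ -1.1000)
B(Z, P) = -111 + 226*P (B(Z, P) = (1 + 15²)*P - 111 = (1 + 225)*P - 111 = 226*P - 111 = -111 + 226*P)
B(-3*0*2, G) - 1*34522 = (-111 + 226*(-11/10)) - 1*34522 = (-111 - 1243/5) - 34522 = -1798/5 - 34522 = -174408/5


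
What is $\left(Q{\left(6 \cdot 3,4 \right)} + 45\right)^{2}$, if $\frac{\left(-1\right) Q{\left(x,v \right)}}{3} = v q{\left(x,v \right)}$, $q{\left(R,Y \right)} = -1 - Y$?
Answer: $11025$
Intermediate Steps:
$Q{\left(x,v \right)} = - 3 v \left(-1 - v\right)$
$\left(Q{\left(6 \cdot 3,4 \right)} + 45\right)^{2} = \left(3 \cdot 4 \left(1 + 4\right) + 45\right)^{2} = \left(3 \cdot 4 \cdot 5 + 45\right)^{2} = \left(60 + 45\right)^{2} = 105^{2} = 11025$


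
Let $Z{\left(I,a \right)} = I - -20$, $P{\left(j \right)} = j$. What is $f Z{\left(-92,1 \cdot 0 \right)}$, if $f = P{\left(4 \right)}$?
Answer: $-288$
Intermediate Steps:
$Z{\left(I,a \right)} = 20 + I$ ($Z{\left(I,a \right)} = I + 20 = 20 + I$)
$f = 4$
$f Z{\left(-92,1 \cdot 0 \right)} = 4 \left(20 - 92\right) = 4 \left(-72\right) = -288$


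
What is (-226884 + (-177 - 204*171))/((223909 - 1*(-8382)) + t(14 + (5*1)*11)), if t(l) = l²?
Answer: -261945/237052 ≈ -1.1050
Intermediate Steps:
(-226884 + (-177 - 204*171))/((223909 - 1*(-8382)) + t(14 + (5*1)*11)) = (-226884 + (-177 - 204*171))/((223909 - 1*(-8382)) + (14 + (5*1)*11)²) = (-226884 + (-177 - 34884))/((223909 + 8382) + (14 + 5*11)²) = (-226884 - 35061)/(232291 + (14 + 55)²) = -261945/(232291 + 69²) = -261945/(232291 + 4761) = -261945/237052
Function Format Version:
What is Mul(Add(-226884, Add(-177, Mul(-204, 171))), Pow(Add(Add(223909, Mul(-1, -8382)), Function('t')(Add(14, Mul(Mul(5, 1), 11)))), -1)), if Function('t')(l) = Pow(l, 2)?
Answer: Rational(-261945, 237052) ≈ -1.1050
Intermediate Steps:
Mul(Add(-226884, Add(-177, Mul(-204, 171))), Pow(Add(Add(223909, Mul(-1, -8382)), Function('t')(Add(14, Mul(Mul(5, 1), 11)))), -1)) = Mul(Add(-226884, Add(-177, Mul(-204, 171))), Pow(Add(Add(223909, Mul(-1, -8382)), Pow(Add(14, Mul(Mul(5, 1), 11)), 2)), -1)) = Mul(Add(-226884, Add(-177, -34884)), Pow(Add(Add(223909, 8382), Pow(Add(14, Mul(5, 11)), 2)), -1)) = Mul(Add(-226884, -35061), Pow(Add(232291, Pow(Add(14, 55), 2)), -1)) = Mul(-261945, Pow(Add(232291, Pow(69, 2)), -1)) = Mul(-261945, Pow(Add(232291, 4761), -1)) = Mul(-261945, Pow(237052, -1)) = Mul(-261945, Rational(1, 237052)) = Rational(-261945, 237052)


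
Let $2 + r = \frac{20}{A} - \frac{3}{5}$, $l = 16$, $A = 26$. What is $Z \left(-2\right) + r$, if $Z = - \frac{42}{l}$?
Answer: $\frac{889}{260} \approx 3.4192$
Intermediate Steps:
$Z = - \frac{21}{8}$ ($Z = - \frac{42}{16} = \left(-42\right) \frac{1}{16} = - \frac{21}{8} \approx -2.625$)
$r = - \frac{119}{65}$ ($r = -2 + \left(\frac{20}{26} - \frac{3}{5}\right) = -2 + \left(20 \cdot \frac{1}{26} - \frac{3}{5}\right) = -2 + \left(\frac{10}{13} - \frac{3}{5}\right) = -2 + \frac{11}{65} = - \frac{119}{65} \approx -1.8308$)
$Z \left(-2\right) + r = \left(- \frac{21}{8}\right) \left(-2\right) - \frac{119}{65} = \frac{21}{4} - \frac{119}{65} = \frac{889}{260}$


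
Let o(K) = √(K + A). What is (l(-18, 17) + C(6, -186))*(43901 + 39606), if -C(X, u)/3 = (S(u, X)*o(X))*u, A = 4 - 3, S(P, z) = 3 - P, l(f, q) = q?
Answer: 1419619 + 8806815234*√7 ≈ 2.3302e+10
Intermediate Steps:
A = 1
o(K) = √(1 + K) (o(K) = √(K + 1) = √(1 + K))
C(X, u) = -3*u*√(1 + X)*(3 - u) (C(X, u) = -3*(3 - u)*√(1 + X)*u = -3*√(1 + X)*(3 - u)*u = -3*u*√(1 + X)*(3 - u))
(l(-18, 17) + C(6, -186))*(43901 + 39606) = (17 + 3*(-186)*√(1 + 6)*(-3 - 186))*(43901 + 39606) = (17 + 3*(-186)*√7*(-189))*83507 = (17 + 105462*√7)*83507 = 1419619 + 8806815234*√7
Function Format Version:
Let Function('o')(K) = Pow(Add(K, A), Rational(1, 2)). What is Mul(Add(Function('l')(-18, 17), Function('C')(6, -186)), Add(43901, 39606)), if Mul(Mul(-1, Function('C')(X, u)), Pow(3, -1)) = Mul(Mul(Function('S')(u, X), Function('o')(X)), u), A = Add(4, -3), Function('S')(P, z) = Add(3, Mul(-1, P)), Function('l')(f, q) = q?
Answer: Add(1419619, Mul(8806815234, Pow(7, Rational(1, 2)))) ≈ 2.3302e+10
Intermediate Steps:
A = 1
Function('o')(K) = Pow(Add(1, K), Rational(1, 2)) (Function('o')(K) = Pow(Add(K, 1), Rational(1, 2)) = Pow(Add(1, K), Rational(1, 2)))
Function('C')(X, u) = Mul(-3, u, Pow(Add(1, X), Rational(1, 2)), Add(3, Mul(-1, u))) (Function('C')(X, u) = Mul(-3, Mul(Mul(Add(3, Mul(-1, u)), Pow(Add(1, X), Rational(1, 2))), u)) = Mul(-3, Mul(Mul(Pow(Add(1, X), Rational(1, 2)), Add(3, Mul(-1, u))), u)) = Mul(-3, Mul(u, Pow(Add(1, X), Rational(1, 2)), Add(3, Mul(-1, u)))) = Mul(-3, u, Pow(Add(1, X), Rational(1, 2)), Add(3, Mul(-1, u))))
Mul(Add(Function('l')(-18, 17), Function('C')(6, -186)), Add(43901, 39606)) = Mul(Add(17, Mul(3, -186, Pow(Add(1, 6), Rational(1, 2)), Add(-3, -186))), Add(43901, 39606)) = Mul(Add(17, Mul(3, -186, Pow(7, Rational(1, 2)), -189)), 83507) = Mul(Add(17, Mul(105462, Pow(7, Rational(1, 2)))), 83507) = Add(1419619, Mul(8806815234, Pow(7, Rational(1, 2))))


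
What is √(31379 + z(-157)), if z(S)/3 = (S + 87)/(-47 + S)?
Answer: √36275314/34 ≈ 177.14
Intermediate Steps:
z(S) = 3*(87 + S)/(-47 + S) (z(S) = 3*((S + 87)/(-47 + S)) = 3*((87 + S)/(-47 + S)) = 3*(87 + S)/(-47 + S))
√(31379 + z(-157)) = √(31379 + 3*(87 - 157)/(-47 - 157)) = √(31379 + 3*(-70)/(-204)) = √(31379 + 3*(-1/204)*(-70)) = √(31379 + 35/34) = √(1066921/34) = √36275314/34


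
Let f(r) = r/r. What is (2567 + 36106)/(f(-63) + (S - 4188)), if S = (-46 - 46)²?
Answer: 38673/4277 ≈ 9.0421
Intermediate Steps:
S = 8464 (S = (-92)² = 8464)
f(r) = 1
(2567 + 36106)/(f(-63) + (S - 4188)) = (2567 + 36106)/(1 + (8464 - 4188)) = 38673/(1 + 4276) = 38673/4277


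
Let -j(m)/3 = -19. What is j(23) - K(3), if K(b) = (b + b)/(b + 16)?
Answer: 1077/19 ≈ 56.684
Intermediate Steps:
j(m) = 57 (j(m) = -3*(-19) = 57)
K(b) = 2*b/(16 + b) (K(b) = (2*b)/(16 + b) = 2*b/(16 + b))
j(23) - K(3) = 57 - 2*3/(16 + 3) = 57 - 2*3/19 = 57 - 1*6/19 = 57 - 6/19 = 1077/19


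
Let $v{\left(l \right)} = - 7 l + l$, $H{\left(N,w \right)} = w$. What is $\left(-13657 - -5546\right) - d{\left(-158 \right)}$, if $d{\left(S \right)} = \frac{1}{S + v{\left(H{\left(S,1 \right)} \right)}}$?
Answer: $- \frac{1330203}{164} \approx -8111.0$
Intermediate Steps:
$v{\left(l \right)} = - 6 l$
$d{\left(S \right)} = \frac{1}{-6 + S}$ ($d{\left(S \right)} = \frac{1}{S - 6} = \frac{1}{-6 + S}$)
$\left(-13657 - -5546\right) - d{\left(-158 \right)} = \left(-13657 - -5546\right) - \frac{1}{-6 - 158} = \left(-13657 + 5546\right) - \frac{1}{-164} = -8111 - - \frac{1}{164} = -8111 + \frac{1}{164} = - \frac{1330203}{164}$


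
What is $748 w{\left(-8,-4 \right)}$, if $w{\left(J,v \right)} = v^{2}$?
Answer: $11968$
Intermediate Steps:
$748 w{\left(-8,-4 \right)} = 748 \left(-4\right)^{2} = 748 \cdot 16 = 11968$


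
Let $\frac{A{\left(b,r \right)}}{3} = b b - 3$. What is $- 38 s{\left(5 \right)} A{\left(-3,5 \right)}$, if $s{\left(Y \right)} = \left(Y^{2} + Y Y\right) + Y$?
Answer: $-37620$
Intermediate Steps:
$A{\left(b,r \right)} = -9 + 3 b^{2}$ ($A{\left(b,r \right)} = 3 \left(b b - 3\right) = 3 \left(b^{2} - 3\right) = 3 \left(-3 + b^{2}\right) = -9 + 3 b^{2}$)
$s{\left(Y \right)} = Y + 2 Y^{2}$ ($s{\left(Y \right)} = \left(Y^{2} + Y^{2}\right) + Y = 2 Y^{2} + Y = Y + 2 Y^{2}$)
$- 38 s{\left(5 \right)} A{\left(-3,5 \right)} = - 38 \cdot 5 \left(1 + 2 \cdot 5\right) \left(-9 + 3 \left(-3\right)^{2}\right) = - 38 \cdot 5 \left(1 + 10\right) \left(-9 + 3 \cdot 9\right) = - 38 \cdot 5 \cdot 11 \left(-9 + 27\right) = \left(-38\right) 55 \cdot 18 = \left(-2090\right) 18 = -37620$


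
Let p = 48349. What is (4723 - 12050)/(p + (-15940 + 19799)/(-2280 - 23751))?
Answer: -190729137/1258568960 ≈ -0.15154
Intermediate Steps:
(4723 - 12050)/(p + (-15940 + 19799)/(-2280 - 23751)) = (4723 - 12050)/(48349 + (-15940 + 19799)/(-2280 - 23751)) = -7327/(48349 + 3859/(-26031)) = -7327/(48349 + 3859*(-1/26031)) = -7327/(48349 - 3859/26031) = -7327/1258568960/26031 = -7327*26031/1258568960 = -190729137/1258568960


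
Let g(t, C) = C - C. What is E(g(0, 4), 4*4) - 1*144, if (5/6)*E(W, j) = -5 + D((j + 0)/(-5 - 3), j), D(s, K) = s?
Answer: -762/5 ≈ -152.40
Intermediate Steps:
g(t, C) = 0
E(W, j) = -6 - 3*j/20 (E(W, j) = 6*(-5 + (j + 0)/(-5 - 3))/5 = 6*(-5 + j/(-8))/5 = 6*(-5 + j*(-⅛))/5 = 6*(-5 - j/8)/5 = -6 - 3*j/20)
E(g(0, 4), 4*4) - 1*144 = (-6 - 3*4/5) - 1*144 = (-6 - 3/20*16) - 144 = (-6 - 12/5) - 144 = -42/5 - 144 = -762/5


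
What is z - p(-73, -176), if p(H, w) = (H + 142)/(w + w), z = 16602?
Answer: 5843973/352 ≈ 16602.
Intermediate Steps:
p(H, w) = (142 + H)/(2*w) (p(H, w) = (142 + H)/((2*w)) = (142 + H)*(1/(2*w)) = (142 + H)/(2*w))
z - p(-73, -176) = 16602 - (142 - 73)/(2*(-176)) = 16602 - (-1)*69/(2*176) = 16602 - 1*(-69/352) = 16602 + 69/352 = 5843973/352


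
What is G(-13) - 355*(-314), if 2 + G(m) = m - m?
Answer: 111468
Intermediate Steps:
G(m) = -2 (G(m) = -2 + (m - m) = -2 + 0 = -2)
G(-13) - 355*(-314) = -2 - 355*(-314) = -2 + 111470 = 111468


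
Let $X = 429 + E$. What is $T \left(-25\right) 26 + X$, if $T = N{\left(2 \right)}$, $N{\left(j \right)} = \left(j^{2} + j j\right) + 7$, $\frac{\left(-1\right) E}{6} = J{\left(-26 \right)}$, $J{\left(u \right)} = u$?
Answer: $-9165$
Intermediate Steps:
$E = 156$ ($E = \left(-6\right) \left(-26\right) = 156$)
$N{\left(j \right)} = 7 + 2 j^{2}$ ($N{\left(j \right)} = \left(j^{2} + j^{2}\right) + 7 = 2 j^{2} + 7 = 7 + 2 j^{2}$)
$T = 15$ ($T = 7 + 2 \cdot 2^{2} = 7 + 2 \cdot 4 = 7 + 8 = 15$)
$X = 585$ ($X = 429 + 156 = 585$)
$T \left(-25\right) 26 + X = 15 \left(-25\right) 26 + 585 = \left(-375\right) 26 + 585 = -9750 + 585 = -9165$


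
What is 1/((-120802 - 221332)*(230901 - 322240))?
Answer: 1/31250177426 ≈ 3.2000e-11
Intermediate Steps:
1/((-120802 - 221332)*(230901 - 322240)) = 1/(-342134*(-91339)) = 1/31250177426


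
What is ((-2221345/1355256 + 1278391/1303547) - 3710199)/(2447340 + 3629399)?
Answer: -936369532509710141/1533629933849054664 ≈ -0.61056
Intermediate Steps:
((-2221345/1355256 + 1278391/1303547) - 3710199)/(2447340 + 3629399) = ((-2221345*1/1355256 + 1278391*(1/1303547)) - 3710199)/6076739 = ((-317335/193608 + 1278391/1303547) - 3710199)*(1/6076739) = (-166154362517/252377127576 - 3710199)*(1/6076739) = -936369532509710141/252377127576*1/6076739 = -936369532509710141/1533629933849054664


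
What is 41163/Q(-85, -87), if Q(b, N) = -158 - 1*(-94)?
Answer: -41163/64 ≈ -643.17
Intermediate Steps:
Q(b, N) = -64 (Q(b, N) = -158 + 94 = -64)
41163/Q(-85, -87) = 41163/(-64) = 41163*(-1/64) = -41163/64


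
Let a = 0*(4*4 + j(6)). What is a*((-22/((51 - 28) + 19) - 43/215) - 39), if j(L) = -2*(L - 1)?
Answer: 0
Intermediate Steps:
j(L) = 2 - 2*L (j(L) = -2*(-1 + L) = 2 - 2*L)
a = 0 (a = 0*(4*4 + (2 - 2*6)) = 0*(16 + (2 - 12)) = 0*(16 - 10) = 0*6 = 0)
a*((-22/((51 - 28) + 19) - 43/215) - 39) = 0*((-22/((51 - 28) + 19) - 43/215) - 39) = 0*((-22/(23 + 19) - 43*1/215) - 39) = 0*((-22/42 - 1/5) - 39) = 0*((-22*1/42 - 1/5) - 39) = 0*((-11/21 - 1/5) - 39) = 0*(-76/105 - 39) = 0*(-4171/105) = 0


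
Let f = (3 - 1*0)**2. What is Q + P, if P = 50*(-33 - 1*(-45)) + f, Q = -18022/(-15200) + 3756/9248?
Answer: 1341103829/2196400 ≈ 610.59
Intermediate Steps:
f = 9 (f = (3 + 0)**2 = 3**2 = 9)
Q = 3496229/2196400 (Q = -18022*(-1/15200) + 3756*(1/9248) = 9011/7600 + 939/2312 = 3496229/2196400 ≈ 1.5918)
P = 609 (P = 50*(-33 - 1*(-45)) + 9 = 50*(-33 + 45) + 9 = 50*12 + 9 = 600 + 9 = 609)
Q + P = 3496229/2196400 + 609 = 1341103829/2196400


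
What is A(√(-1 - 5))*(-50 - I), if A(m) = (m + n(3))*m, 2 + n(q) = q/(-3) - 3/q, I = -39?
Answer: 66 + 44*I*√6 ≈ 66.0 + 107.78*I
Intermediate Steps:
n(q) = -2 - 3/q - q/3 (n(q) = -2 + (q/(-3) - 3/q) = -2 + (q*(-⅓) - 3/q) = -2 + (-q/3 - 3/q) = -2 + (-3/q - q/3) = -2 - 3/q - q/3)
A(m) = m*(-4 + m) (A(m) = (m + (-2 - 3/3 - ⅓*3))*m = (m + (-2 - 3*⅓ - 1))*m = (m + (-2 - 1 - 1))*m = (m - 4)*m = (-4 + m)*m = m*(-4 + m))
A(√(-1 - 5))*(-50 - I) = (√(-1 - 5)*(-4 + √(-1 - 5)))*(-50 - 1*(-39)) = (√(-6)*(-4 + √(-6)))*(-50 + 39) = ((I*√6)*(-4 + I*√6))*(-11) = (I*√6*(-4 + I*√6))*(-11) = -11*I*√6*(-4 + I*√6)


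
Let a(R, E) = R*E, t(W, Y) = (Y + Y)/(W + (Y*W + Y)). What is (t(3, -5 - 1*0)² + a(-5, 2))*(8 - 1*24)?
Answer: 44640/289 ≈ 154.46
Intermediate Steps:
t(W, Y) = 2*Y/(W + Y + W*Y) (t(W, Y) = (2*Y)/(W + (W*Y + Y)) = (2*Y)/(W + (Y + W*Y)) = (2*Y)/(W + Y + W*Y) = 2*Y/(W + Y + W*Y))
a(R, E) = E*R
(t(3, -5 - 1*0)² + a(-5, 2))*(8 - 1*24) = ((2*(-5 - 1*0)/(3 + (-5 - 1*0) + 3*(-5 - 1*0)))² + 2*(-5))*(8 - 1*24) = ((2*(-5 + 0)/(3 + (-5 + 0) + 3*(-5 + 0)))² - 10)*(8 - 24) = ((2*(-5)/(3 - 5 + 3*(-5)))² - 10)*(-16) = ((2*(-5)/(3 - 5 - 15))² - 10)*(-16) = ((2*(-5)/(-17))² - 10)*(-16) = ((2*(-5)*(-1/17))² - 10)*(-16) = ((10/17)² - 10)*(-16) = (100/289 - 10)*(-16) = -2790/289*(-16) = 44640/289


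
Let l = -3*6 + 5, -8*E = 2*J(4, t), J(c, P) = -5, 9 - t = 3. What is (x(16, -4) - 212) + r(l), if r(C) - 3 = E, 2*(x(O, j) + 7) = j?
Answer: -867/4 ≈ -216.75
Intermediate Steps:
t = 6 (t = 9 - 1*3 = 9 - 3 = 6)
x(O, j) = -7 + j/2
E = 5/4 (E = -(-5)/4 = -⅛*(-10) = 5/4 ≈ 1.2500)
l = -13 (l = -18 + 5 = -13)
r(C) = 17/4 (r(C) = 3 + 5/4 = 17/4)
(x(16, -4) - 212) + r(l) = ((-7 + (½)*(-4)) - 212) + 17/4 = ((-7 - 2) - 212) + 17/4 = (-9 - 212) + 17/4 = -221 + 17/4 = -867/4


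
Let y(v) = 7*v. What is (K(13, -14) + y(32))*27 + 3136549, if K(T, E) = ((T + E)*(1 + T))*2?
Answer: 3141841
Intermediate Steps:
K(T, E) = 2*(1 + T)*(E + T) (K(T, E) = ((E + T)*(1 + T))*2 = ((1 + T)*(E + T))*2 = 2*(1 + T)*(E + T))
(K(13, -14) + y(32))*27 + 3136549 = ((2*(-14) + 2*13 + 2*13² + 2*(-14)*13) + 7*32)*27 + 3136549 = ((-28 + 26 + 2*169 - 364) + 224)*27 + 3136549 = ((-28 + 26 + 338 - 364) + 224)*27 + 3136549 = (-28 + 224)*27 + 3136549 = 196*27 + 3136549 = 5292 + 3136549 = 3141841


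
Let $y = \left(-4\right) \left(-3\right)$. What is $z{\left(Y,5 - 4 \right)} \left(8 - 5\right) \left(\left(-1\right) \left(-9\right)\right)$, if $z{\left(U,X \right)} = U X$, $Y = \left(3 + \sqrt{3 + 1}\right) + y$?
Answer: $459$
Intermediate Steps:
$y = 12$
$Y = 17$ ($Y = \left(3 + \sqrt{3 + 1}\right) + 12 = \left(3 + \sqrt{4}\right) + 12 = \left(3 + 2\right) + 12 = 5 + 12 = 17$)
$z{\left(Y,5 - 4 \right)} \left(8 - 5\right) \left(\left(-1\right) \left(-9\right)\right) = 17 \left(5 - 4\right) \left(8 - 5\right) \left(\left(-1\right) \left(-9\right)\right) = 17 \left(5 - 4\right) \left(8 - 5\right) 9 = 17 \cdot 1 \cdot 3 \cdot 9 = 17 \cdot 3 \cdot 9 = 51 \cdot 9 = 459$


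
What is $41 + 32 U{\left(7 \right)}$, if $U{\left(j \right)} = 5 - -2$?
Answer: $265$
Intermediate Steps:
$U{\left(j \right)} = 7$ ($U{\left(j \right)} = 5 + 2 = 7$)
$41 + 32 U{\left(7 \right)} = 41 + 32 \cdot 7 = 41 + 224 = 265$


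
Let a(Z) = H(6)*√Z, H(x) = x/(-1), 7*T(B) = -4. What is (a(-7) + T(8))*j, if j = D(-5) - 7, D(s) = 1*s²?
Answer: -72/7 - 108*I*√7 ≈ -10.286 - 285.74*I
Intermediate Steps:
T(B) = -4/7 (T(B) = (⅐)*(-4) = -4/7)
D(s) = s²
j = 18 (j = (-5)² - 7 = 25 - 7 = 18)
H(x) = -x (H(x) = x*(-1) = -x)
a(Z) = -6*√Z (a(Z) = (-1*6)*√Z = -6*√Z)
(a(-7) + T(8))*j = (-6*I*√7 - 4/7)*18 = (-4/7 - 6*I*√7)*18 = -72/7 - 108*I*√7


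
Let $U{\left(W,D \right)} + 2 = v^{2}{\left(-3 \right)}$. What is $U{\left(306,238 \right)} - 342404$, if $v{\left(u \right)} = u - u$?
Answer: $-342406$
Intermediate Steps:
$v{\left(u \right)} = 0$
$U{\left(W,D \right)} = -2$ ($U{\left(W,D \right)} = -2 + 0^{2} = -2 + 0 = -2$)
$U{\left(306,238 \right)} - 342404 = -2 - 342404 = -342406$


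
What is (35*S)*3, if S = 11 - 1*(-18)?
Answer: 3045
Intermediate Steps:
S = 29 (S = 11 + 18 = 29)
(35*S)*3 = (35*29)*3 = 1015*3 = 3045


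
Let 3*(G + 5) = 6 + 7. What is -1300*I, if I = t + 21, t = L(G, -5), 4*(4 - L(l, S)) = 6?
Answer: -30550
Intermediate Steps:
G = -⅔ (G = -5 + (6 + 7)/3 = -5 + (⅓)*13 = -5 + 13/3 = -⅔ ≈ -0.66667)
L(l, S) = 5/2 (L(l, S) = 4 - ¼*6 = 4 - 3/2 = 5/2)
t = 5/2 ≈ 2.5000
I = 47/2 (I = 5/2 + 21 = 47/2 ≈ 23.500)
-1300*I = -1300*47/2 = -30550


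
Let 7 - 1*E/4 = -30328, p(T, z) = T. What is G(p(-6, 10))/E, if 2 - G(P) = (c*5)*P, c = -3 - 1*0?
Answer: -22/30335 ≈ -0.00072523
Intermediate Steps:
c = -3 (c = -3 + 0 = -3)
G(P) = 2 + 15*P (G(P) = 2 - (-3*5)*P = 2 - (-15)*P = 2 + 15*P)
E = 121340 (E = 28 - 4*(-30328) = 28 + 121312 = 121340)
G(p(-6, 10))/E = (2 + 15*(-6))/121340 = (2 - 90)*(1/121340) = -88*1/121340 = -22/30335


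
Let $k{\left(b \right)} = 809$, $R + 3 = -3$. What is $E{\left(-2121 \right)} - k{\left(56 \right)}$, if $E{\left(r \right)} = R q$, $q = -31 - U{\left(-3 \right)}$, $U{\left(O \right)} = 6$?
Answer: $-587$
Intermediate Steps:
$R = -6$ ($R = -3 - 3 = -6$)
$q = -37$ ($q = -31 - 6 = -37$)
$E{\left(r \right)} = 222$ ($E{\left(r \right)} = \left(-6\right) \left(-37\right) = 222$)
$E{\left(-2121 \right)} - k{\left(56 \right)} = 222 - 809 = -587$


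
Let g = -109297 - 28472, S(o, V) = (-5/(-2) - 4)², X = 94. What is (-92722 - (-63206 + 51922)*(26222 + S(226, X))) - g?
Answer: 295959484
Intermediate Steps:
S(o, V) = 9/4 (S(o, V) = (-5*(-½) - 4)² = (5/2 - 4)² = (-3/2)² = 9/4)
g = -137769
(-92722 - (-63206 + 51922)*(26222 + S(226, X))) - g = (-92722 - (-63206 + 51922)*(26222 + 9/4)) - 1*(-137769) = (-92722 - (-11284)*104897/4) + 137769 = (-92722 - 1*(-295914437)) + 137769 = (-92722 + 295914437) + 137769 = 295821715 + 137769 = 295959484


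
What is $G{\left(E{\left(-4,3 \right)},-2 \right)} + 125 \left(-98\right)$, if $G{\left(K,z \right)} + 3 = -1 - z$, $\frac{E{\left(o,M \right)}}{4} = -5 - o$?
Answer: $-12252$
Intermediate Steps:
$E{\left(o,M \right)} = -20 - 4 o$ ($E{\left(o,M \right)} = 4 \left(-5 - o\right) = -20 - 4 o$)
$G{\left(K,z \right)} = -4 - z$ ($G{\left(K,z \right)} = -3 - \left(1 + z\right) = -4 - z$)
$G{\left(E{\left(-4,3 \right)},-2 \right)} + 125 \left(-98\right) = \left(-4 - -2\right) + 125 \left(-98\right) = \left(-4 + 2\right) - 12250 = -2 - 12250 = -12252$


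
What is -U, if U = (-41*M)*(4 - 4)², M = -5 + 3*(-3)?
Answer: 0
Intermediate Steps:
M = -14 (M = -5 - 9 = -14)
U = 0 (U = (-41*(-14))*(4 - 4)² = 574*0² = 574*0 = 0)
-U = -1*0 = 0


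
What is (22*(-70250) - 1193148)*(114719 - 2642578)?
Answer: 6922915994632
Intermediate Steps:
(22*(-70250) - 1193148)*(114719 - 2642578) = (-1545500 - 1193148)*(-2527859) = -2738648*(-2527859) = 6922915994632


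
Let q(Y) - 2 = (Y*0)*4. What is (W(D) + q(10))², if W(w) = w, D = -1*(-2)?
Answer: 16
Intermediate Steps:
q(Y) = 2 (q(Y) = 2 + (Y*0)*4 = 2 + 0*4 = 2 + 0 = 2)
D = 2
(W(D) + q(10))² = (2 + 2)² = 4² = 16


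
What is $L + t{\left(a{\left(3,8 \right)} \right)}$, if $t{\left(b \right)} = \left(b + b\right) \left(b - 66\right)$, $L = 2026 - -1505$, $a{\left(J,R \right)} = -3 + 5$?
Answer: $3275$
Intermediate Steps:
$a{\left(J,R \right)} = 2$
$L = 3531$ ($L = 2026 + 1505 = 3531$)
$t{\left(b \right)} = 2 b \left(-66 + b\right)$
$L + t{\left(a{\left(3,8 \right)} \right)} = 3531 + 2 \cdot 2 \left(-66 + 2\right) = 3531 + 2 \cdot 2 \left(-64\right) = 3531 - 256 = 3275$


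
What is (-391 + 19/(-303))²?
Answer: 14040354064/91809 ≈ 1.5293e+5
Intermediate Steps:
(-391 + 19/(-303))² = (-391 + 19*(-1/303))² = (-391 - 19/303)² = (-118492/303)² = 14040354064/91809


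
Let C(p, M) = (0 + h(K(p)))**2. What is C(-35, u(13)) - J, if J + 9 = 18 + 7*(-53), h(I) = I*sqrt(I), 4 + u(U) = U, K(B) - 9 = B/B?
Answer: 1362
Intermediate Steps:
K(B) = 10 (K(B) = 9 + B/B = 9 + 1 = 10)
u(U) = -4 + U
h(I) = I**(3/2)
C(p, M) = 1000 (C(p, M) = (0 + 10**(3/2))**2 = (0 + 10*sqrt(10))**2 = (10*sqrt(10))**2 = 1000)
J = -362 (J = -9 + (18 + 7*(-53)) = -9 + (18 - 371) = -9 - 353 = -362)
C(-35, u(13)) - J = 1000 - 1*(-362) = 1000 + 362 = 1362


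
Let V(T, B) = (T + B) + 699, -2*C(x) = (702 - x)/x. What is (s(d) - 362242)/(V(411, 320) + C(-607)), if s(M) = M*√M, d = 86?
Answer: -439761788/1737329 + 2428*√86/40403 ≈ -252.57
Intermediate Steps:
s(M) = M^(3/2)
C(x) = -(702 - x)/(2*x)
V(T, B) = 699 + B + T (V(T, B) = (B + T) + 699 = 699 + B + T)
(s(d) - 362242)/(V(411, 320) + C(-607)) = (86^(3/2) - 362242)/((699 + 320 + 411) + (½)*(-702 - 607)/(-607)) = (86*√86 - 362242)/(1430 + (½)*(-1/607)*(-1309)) = (-362242 + 86*√86)/(1430 + 1309/1214) = (-362242 + 86*√86)/(1737329/1214) = (-362242 + 86*√86)*(1214/1737329) = -439761788/1737329 + 2428*√86/40403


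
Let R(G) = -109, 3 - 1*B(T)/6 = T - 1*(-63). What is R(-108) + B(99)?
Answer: -1063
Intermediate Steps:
B(T) = -360 - 6*T (B(T) = 18 - 6*(T - 1*(-63)) = 18 - 6*(T + 63) = 18 - 6*(63 + T) = 18 + (-378 - 6*T) = -360 - 6*T)
R(-108) + B(99) = -109 + (-360 - 6*99) = -109 + (-360 - 594) = -109 - 954 = -1063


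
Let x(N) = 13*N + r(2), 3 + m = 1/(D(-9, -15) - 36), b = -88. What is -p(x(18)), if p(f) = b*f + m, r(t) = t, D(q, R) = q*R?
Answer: 2056328/99 ≈ 20771.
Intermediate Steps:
D(q, R) = R*q
m = -296/99 (m = -3 + 1/(-15*(-9) - 36) = -3 + 1/(135 - 36) = -3 + 1/99 = -296/99 ≈ -2.9899)
x(N) = 2 + 13*N (x(N) = 13*N + 2 = 2 + 13*N)
p(f) = -296/99 - 88*f (p(f) = -88*f - 296/99 = -296/99 - 88*f)
-p(x(18)) = -(-296/99 - 88*(2 + 13*18)) = -(-296/99 - 88*(2 + 234)) = -(-296/99 - 88*236) = -(-296/99 - 20768) = -1*(-2056328/99) = 2056328/99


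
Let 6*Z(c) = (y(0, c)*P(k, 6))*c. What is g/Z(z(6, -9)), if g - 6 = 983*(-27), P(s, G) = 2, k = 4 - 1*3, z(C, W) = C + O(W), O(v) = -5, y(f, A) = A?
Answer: -79605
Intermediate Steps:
z(C, W) = -5 + C (z(C, W) = C - 5 = -5 + C)
k = 1 (k = 4 - 3 = 1)
Z(c) = c²/3 (Z(c) = ((c*2)*c)/6 = ((2*c)*c)/6 = (2*c²)/6 = c²/3)
g = -26535 (g = 6 + 983*(-27) = 6 - 26541 = -26535)
g/Z(z(6, -9)) = -26535*3/(-5 + 6)² = -26535/((⅓)*1²) = -26535/((⅓)*1) = -26535/⅓ = -26535*3 = -79605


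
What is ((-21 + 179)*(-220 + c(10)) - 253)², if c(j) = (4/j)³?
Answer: 19143783880321/15625 ≈ 1.2252e+9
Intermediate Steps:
c(j) = 64/j³
((-21 + 179)*(-220 + c(10)) - 253)² = ((-21 + 179)*(-220 + 64/10³) - 253)² = (158*(-220 + 64*(1/1000)) - 253)² = (158*(-220 + 8/125) - 253)² = (158*(-27492/125) - 253)² = (-4343736/125 - 253)² = (-4375361/125)² = 19143783880321/15625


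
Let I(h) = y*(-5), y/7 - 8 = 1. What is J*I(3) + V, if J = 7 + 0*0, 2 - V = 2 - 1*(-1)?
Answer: -2206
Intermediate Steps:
y = 63 (y = 56 + 7*1 = 56 + 7 = 63)
I(h) = -315 (I(h) = 63*(-5) = -315)
V = -1 (V = 2 - (2 - 1*(-1)) = 2 - (2 + 1) = 2 - 1*3 = 2 - 3 = -1)
J = 7 (J = 7 + 0 = 7)
J*I(3) + V = 7*(-315) - 1 = -2205 - 1 = -2206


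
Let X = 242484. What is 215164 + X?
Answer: 457648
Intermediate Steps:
215164 + X = 215164 + 242484 = 457648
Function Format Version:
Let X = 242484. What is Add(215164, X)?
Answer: 457648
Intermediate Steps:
Add(215164, X) = Add(215164, 242484) = 457648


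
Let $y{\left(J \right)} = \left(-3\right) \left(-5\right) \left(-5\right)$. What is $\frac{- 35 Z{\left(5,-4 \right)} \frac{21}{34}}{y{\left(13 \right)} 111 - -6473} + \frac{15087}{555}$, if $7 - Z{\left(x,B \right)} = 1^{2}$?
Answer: $\frac{158740961}{5824540} \approx 27.254$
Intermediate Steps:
$Z{\left(x,B \right)} = 6$ ($Z{\left(x,B \right)} = 7 - 1^{2} = 7 - 1 = 6$)
$y{\left(J \right)} = -75$ ($y{\left(J \right)} = 15 \left(-5\right) = -75$)
$\frac{- 35 Z{\left(5,-4 \right)} \frac{21}{34}}{y{\left(13 \right)} 111 - -6473} + \frac{15087}{555} = \frac{\left(-35\right) 6 \cdot \frac{21}{34}}{\left(-75\right) 111 - -6473} + \frac{15087}{555} = \frac{\left(-210\right) 21 \cdot \frac{1}{34}}{-8325 + 6473} + 15087 \cdot \frac{1}{555} = \frac{\left(-210\right) \frac{21}{34}}{-1852} + \frac{5029}{185} = \left(- \frac{2205}{17}\right) \left(- \frac{1}{1852}\right) + \frac{5029}{185} = \frac{2205}{31484} + \frac{5029}{185} = \frac{158740961}{5824540}$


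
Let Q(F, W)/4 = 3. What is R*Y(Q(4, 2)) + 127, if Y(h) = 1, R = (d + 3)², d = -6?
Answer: 136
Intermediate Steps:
Q(F, W) = 12 (Q(F, W) = 4*3 = 12)
R = 9 (R = (-6 + 3)² = (-3)² = 9)
R*Y(Q(4, 2)) + 127 = 9*1 + 127 = 9 + 127 = 136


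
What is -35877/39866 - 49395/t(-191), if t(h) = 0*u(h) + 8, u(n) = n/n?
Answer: -984734043/159464 ≈ -6175.3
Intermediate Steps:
u(n) = 1
t(h) = 8 (t(h) = 0*1 + 8 = 0 + 8 = 8)
-35877/39866 - 49395/t(-191) = -35877/39866 - 49395/8 = -984734043/159464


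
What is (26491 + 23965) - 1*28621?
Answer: 21835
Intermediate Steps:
(26491 + 23965) - 1*28621 = 50456 - 28621 = 21835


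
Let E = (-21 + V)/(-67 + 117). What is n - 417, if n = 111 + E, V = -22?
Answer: -15343/50 ≈ -306.86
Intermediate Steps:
E = -43/50 (E = (-21 - 22)/(-67 + 117) = -43/50 ≈ -0.86000)
n = 5507/50 (n = 111 - 43/50 = 5507/50 ≈ 110.14)
n - 417 = 5507/50 - 417 = -15343/50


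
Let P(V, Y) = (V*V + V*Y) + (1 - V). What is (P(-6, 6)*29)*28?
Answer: 5684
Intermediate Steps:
P(V, Y) = 1 + V² - V + V*Y (P(V, Y) = (V² + V*Y) + (1 - V) = 1 + V² - V + V*Y)
(P(-6, 6)*29)*28 = ((1 + (-6)² - 1*(-6) - 6*6)*29)*28 = ((1 + 36 + 6 - 36)*29)*28 = (7*29)*28 = 203*28 = 5684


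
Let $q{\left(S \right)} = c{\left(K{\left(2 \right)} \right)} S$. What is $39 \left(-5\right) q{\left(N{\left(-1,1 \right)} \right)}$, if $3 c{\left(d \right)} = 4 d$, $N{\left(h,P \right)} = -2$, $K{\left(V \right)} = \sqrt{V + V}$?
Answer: $1040$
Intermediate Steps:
$K{\left(V \right)} = \sqrt{2} \sqrt{V}$ ($K{\left(V \right)} = \sqrt{2 V} = \sqrt{2} \sqrt{V}$)
$c{\left(d \right)} = \frac{4 d}{3}$
$q{\left(S \right)} = \frac{8 S}{3}$ ($q{\left(S \right)} = \frac{4 \sqrt{2} \sqrt{2}}{3} S = \frac{4}{3} \cdot 2 S = \frac{8 S}{3}$)
$39 \left(-5\right) q{\left(N{\left(-1,1 \right)} \right)} = 39 \left(-5\right) \frac{8}{3} \left(-2\right) = \left(-195\right) \left(- \frac{16}{3}\right) = 1040$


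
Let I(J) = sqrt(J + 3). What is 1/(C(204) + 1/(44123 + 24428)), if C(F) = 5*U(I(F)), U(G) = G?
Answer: -68551/24318564935174 + 70488594015*sqrt(23)/24318564935174 ≈ 0.013901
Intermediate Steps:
I(J) = sqrt(3 + J)
C(F) = 5*sqrt(3 + F)
1/(C(204) + 1/(44123 + 24428)) = 1/(5*sqrt(3 + 204) + 1/(44123 + 24428)) = 1/(5*sqrt(207) + 1/68551) = 1/(5*(3*sqrt(23)) + 1/68551) = 1/(15*sqrt(23) + 1/68551) = 1/(1/68551 + 15*sqrt(23))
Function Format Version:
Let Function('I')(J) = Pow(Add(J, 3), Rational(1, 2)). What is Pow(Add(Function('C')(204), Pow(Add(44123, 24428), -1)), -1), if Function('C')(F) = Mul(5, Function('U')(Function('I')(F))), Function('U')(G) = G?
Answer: Add(Rational(-68551, 24318564935174), Mul(Rational(70488594015, 24318564935174), Pow(23, Rational(1, 2)))) ≈ 0.013901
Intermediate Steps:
Function('I')(J) = Pow(Add(3, J), Rational(1, 2))
Function('C')(F) = Mul(5, Pow(Add(3, F), Rational(1, 2)))
Pow(Add(Function('C')(204), Pow(Add(44123, 24428), -1)), -1) = Pow(Add(Mul(5, Pow(Add(3, 204), Rational(1, 2))), Pow(Add(44123, 24428), -1)), -1) = Pow(Add(Mul(5, Pow(207, Rational(1, 2))), Pow(68551, -1)), -1) = Pow(Add(Mul(5, Mul(3, Pow(23, Rational(1, 2)))), Rational(1, 68551)), -1) = Pow(Add(Mul(15, Pow(23, Rational(1, 2))), Rational(1, 68551)), -1) = Pow(Add(Rational(1, 68551), Mul(15, Pow(23, Rational(1, 2)))), -1)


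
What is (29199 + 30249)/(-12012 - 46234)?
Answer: -29724/29123 ≈ -1.0206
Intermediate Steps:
(29199 + 30249)/(-12012 - 46234) = 59448/(-58246) = 59448*(-1/58246) = -29724/29123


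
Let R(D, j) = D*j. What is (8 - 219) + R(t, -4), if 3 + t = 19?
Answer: -275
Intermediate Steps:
t = 16 (t = -3 + 19 = 16)
(8 - 219) + R(t, -4) = (8 - 219) + 16*(-4) = -211 - 64 = -275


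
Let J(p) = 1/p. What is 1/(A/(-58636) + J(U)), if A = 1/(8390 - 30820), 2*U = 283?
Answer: 372203150840/2630411243 ≈ 141.50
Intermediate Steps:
U = 283/2 (U = (½)*283 = 283/2 ≈ 141.50)
A = -1/22430 (A = 1/(-22430) = -1/22430 ≈ -4.4583e-5)
1/(A/(-58636) + J(U)) = 1/(-1/22430/(-58636) + 1/(283/2)) = 1/(-1/22430*(-1/58636) + 2/283) = 1/(1/1315205480 + 2/283) = 1/(2630411243/372203150840) = 372203150840/2630411243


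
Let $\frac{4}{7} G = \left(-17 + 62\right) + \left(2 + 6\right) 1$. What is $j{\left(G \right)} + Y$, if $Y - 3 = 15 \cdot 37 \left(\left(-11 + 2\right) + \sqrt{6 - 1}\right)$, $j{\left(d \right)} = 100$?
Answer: $-4892 + 555 \sqrt{5} \approx -3651.0$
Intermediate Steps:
$G = \frac{371}{4}$ ($G = \frac{7 \left(\left(-17 + 62\right) + \left(2 + 6\right) 1\right)}{4} = \frac{7 \left(45 + 8 \cdot 1\right)}{4} = \frac{7 \left(45 + 8\right)}{4} = \frac{7}{4} \cdot 53 = \frac{371}{4} \approx 92.75$)
$Y = -4992 + 555 \sqrt{5}$ ($Y = 3 + 15 \cdot 37 \left(\left(-11 + 2\right) + \sqrt{6 - 1}\right) = 3 + 555 \left(-9 + \sqrt{5}\right) = 3 - \left(4995 - 555 \sqrt{5}\right) = -4992 + 555 \sqrt{5} \approx -3751.0$)
$j{\left(G \right)} + Y = 100 - \left(4992 - 555 \sqrt{5}\right) = -4892 + 555 \sqrt{5}$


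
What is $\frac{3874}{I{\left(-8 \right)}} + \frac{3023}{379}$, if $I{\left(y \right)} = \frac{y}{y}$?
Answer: $\frac{1471269}{379} \approx 3882.0$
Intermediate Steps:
$I{\left(y \right)} = 1$
$\frac{3874}{I{\left(-8 \right)}} + \frac{3023}{379} = \frac{3874}{1} + \frac{3023}{379} = 3874 \cdot 1 + 3023 \cdot \frac{1}{379} = 3874 + \frac{3023}{379} = \frac{1471269}{379}$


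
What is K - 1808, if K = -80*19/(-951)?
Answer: -1717888/951 ≈ -1806.4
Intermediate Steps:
K = 1520/951 (K = -1520*(-1/951) = 1520/951 ≈ 1.5983)
K - 1808 = 1520/951 - 1808 = -1717888/951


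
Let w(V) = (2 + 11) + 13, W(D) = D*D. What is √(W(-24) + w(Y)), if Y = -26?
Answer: √602 ≈ 24.536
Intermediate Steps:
W(D) = D²
w(V) = 26 (w(V) = 13 + 13 = 26)
√(W(-24) + w(Y)) = √((-24)² + 26) = √(576 + 26) = √602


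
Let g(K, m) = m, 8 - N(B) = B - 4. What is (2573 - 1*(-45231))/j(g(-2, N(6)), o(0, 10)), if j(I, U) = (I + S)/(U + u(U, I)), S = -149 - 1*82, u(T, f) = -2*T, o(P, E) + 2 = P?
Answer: -95608/225 ≈ -424.92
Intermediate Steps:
N(B) = 12 - B (N(B) = 8 - (B - 4) = 8 - (-4 + B) = 8 + (4 - B) = 12 - B)
o(P, E) = -2 + P
S = -231 (S = -149 - 82 = -231)
j(I, U) = -(-231 + I)/U (j(I, U) = (I - 231)/(U - 2*U) = (-231 + I)/((-U)) = (-231 + I)*(-1/U) = -(-231 + I)/U)
(2573 - 1*(-45231))/j(g(-2, N(6)), o(0, 10)) = (2573 - 1*(-45231))/(((231 - (12 - 1*6))/(-2 + 0))) = (2573 + 45231)/(((231 - (12 - 6))/(-2))) = 47804/((-(231 - 1*6)/2)) = 47804/((-(231 - 6)/2)) = 47804/((-1/2*225)) = 47804/(-225/2) = 47804*(-2/225) = -95608/225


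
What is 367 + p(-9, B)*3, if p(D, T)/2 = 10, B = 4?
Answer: 427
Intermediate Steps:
p(D, T) = 20 (p(D, T) = 2*10 = 20)
367 + p(-9, B)*3 = 367 + 20*3 = 367 + 60 = 427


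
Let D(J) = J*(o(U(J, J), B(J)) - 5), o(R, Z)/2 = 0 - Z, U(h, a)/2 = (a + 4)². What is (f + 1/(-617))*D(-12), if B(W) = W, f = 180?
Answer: -25321452/617 ≈ -41040.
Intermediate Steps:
U(h, a) = 2*(4 + a)² (U(h, a) = 2*(a + 4)² = 2*(4 + a)²)
o(R, Z) = -2*Z (o(R, Z) = 2*(0 - Z) = 2*(-Z) = -2*Z)
D(J) = J*(-5 - 2*J) (D(J) = J*(-2*J - 5) = J*(-5 - 2*J))
(f + 1/(-617))*D(-12) = (180 + 1/(-617))*(-1*(-12)*(5 + 2*(-12))) = (180 - 1/617)*(-1*(-12)*(5 - 24)) = 111059*(-1*(-12)*(-19))/617 = (111059/617)*(-228) = -25321452/617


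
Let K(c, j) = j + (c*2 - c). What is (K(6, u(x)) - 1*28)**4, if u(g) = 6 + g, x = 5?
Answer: 14641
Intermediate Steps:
K(c, j) = c + j (K(c, j) = j + (2*c - c) = j + c = c + j)
(K(6, u(x)) - 1*28)**4 = ((6 + (6 + 5)) - 1*28)**4 = ((6 + 11) - 28)**4 = (17 - 28)**4 = (-11)**4 = 14641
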